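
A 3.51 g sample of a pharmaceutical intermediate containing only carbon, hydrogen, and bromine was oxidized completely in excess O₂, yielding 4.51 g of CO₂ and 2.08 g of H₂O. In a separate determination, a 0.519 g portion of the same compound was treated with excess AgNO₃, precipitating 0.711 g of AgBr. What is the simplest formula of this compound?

C4H9Br

mol C = 4.51 g CO₂ ÷ 44.009 g/mol = 0.1025 mol
mol H = 2 × 2.08 g H₂O ÷ 18.015 g/mol = 0.2309 mol
From the AgBr data: mol Br per gram of compound = (0.711 ÷ 187.772) ÷ 0.519 = 0.007296 mol/g, so in the 3.51 g combustion sample mol Br = 0.02561 mol
Divide by the smallest (0.02561 mol): C 4.002, H 9.017, Br 1.000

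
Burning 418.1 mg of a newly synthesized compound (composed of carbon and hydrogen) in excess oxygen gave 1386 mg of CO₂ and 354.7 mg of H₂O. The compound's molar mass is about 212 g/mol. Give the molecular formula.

C16H20

mol C = 1.386 g CO₂ ÷ 44.009 g/mol = 0.031494 mol
mol H = 2 × 0.3547 g H₂O ÷ 18.015 g/mol = 0.039378 mol
Divide by the smallest (0.031494 mol): C 1.000, H 1.250
Multiplying each by 4 gives whole numbers: C 4.00, H 5.00
Empirical formula: C4H5
Empirical-formula mass = 53.08 g/mol; 212 ÷ 53.08 ≈ 4, so the molecular formula is C16H20.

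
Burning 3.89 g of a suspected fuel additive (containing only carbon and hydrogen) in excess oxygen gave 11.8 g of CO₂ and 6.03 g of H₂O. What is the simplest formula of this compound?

mol C = 11.8 g CO₂ ÷ 44.009 g/mol = 0.2681 mol
mol H = 2 × 6.03 g H₂O ÷ 18.015 g/mol = 0.6694 mol
Divide by the smallest (0.2681 mol): C 1.000, H 2.497
Multiplying each by 2 gives whole numbers: C 2.00, H 4.99

C2H5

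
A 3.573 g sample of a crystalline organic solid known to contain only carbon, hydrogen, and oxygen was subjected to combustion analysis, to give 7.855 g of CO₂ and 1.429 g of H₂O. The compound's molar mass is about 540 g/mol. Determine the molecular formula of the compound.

C27H24O12

mol C = 7.855 g CO₂ ÷ 44.009 g/mol = 0.17849 mol
mol H = 2 × 1.429 g H₂O ÷ 18.015 g/mol = 0.15865 mol
mass O = 3.573 − (2.1438 + 0.15991) = 1.2693 g → mol O = 1.2693 ÷ 15.999 = 0.079335 mol
Divide by the smallest (0.079335 mol): C 2.250, H 2.000, O 1.000
Multiplying each by 4 gives whole numbers: C 9.00, H 8.00, O 4.00
Empirical formula: C9H8O4
Empirical-formula mass = 180.16 g/mol; 540 ÷ 180.16 ≈ 3, so the molecular formula is C27H24O12.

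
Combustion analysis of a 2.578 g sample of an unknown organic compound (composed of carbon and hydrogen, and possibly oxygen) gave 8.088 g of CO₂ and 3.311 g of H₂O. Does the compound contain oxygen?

no

mol C = 8.088 g CO₂ ÷ 44.009 g/mol = 0.18378 mol
mol H = 2 × 3.311 g H₂O ÷ 18.015 g/mol = 0.36758 mol
C and H together account for 2.5779 g — essentially the entire 2.578 g sample — so the compound contains no oxygen.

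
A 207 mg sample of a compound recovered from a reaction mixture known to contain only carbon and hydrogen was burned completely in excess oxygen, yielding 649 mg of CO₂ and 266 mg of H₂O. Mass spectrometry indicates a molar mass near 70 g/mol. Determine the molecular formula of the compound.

mol C = 0.649 g CO₂ ÷ 44.009 g/mol = 0.01475 mol
mol H = 2 × 0.266 g H₂O ÷ 18.015 g/mol = 0.02953 mol
Divide by the smallest (0.01475 mol): C 1.000, H 2.003
Empirical formula: CH2
Empirical-formula mass = 14.03 g/mol; 70 ÷ 14.03 ≈ 5, so the molecular formula is C5H10.

C5H10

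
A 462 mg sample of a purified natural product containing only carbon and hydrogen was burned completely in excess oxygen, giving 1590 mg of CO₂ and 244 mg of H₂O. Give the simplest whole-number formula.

C4H3

mol C = 1.59 g CO₂ ÷ 44.009 g/mol = 0.03613 mol
mol H = 2 × 0.244 g H₂O ÷ 18.015 g/mol = 0.02709 mol
Divide by the smallest (0.02709 mol): C 1.334, H 1.000
Multiplying each by 3 gives whole numbers: C 4.00, H 3.00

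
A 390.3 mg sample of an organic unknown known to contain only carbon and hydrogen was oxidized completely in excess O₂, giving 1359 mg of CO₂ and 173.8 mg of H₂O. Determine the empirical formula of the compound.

mol C = 1.359 g CO₂ ÷ 44.009 g/mol = 0.030880 mol
mol H = 2 × 0.1738 g H₂O ÷ 18.015 g/mol = 0.019295 mol
Divide by the smallest (0.019295 mol): C 1.600, H 1.000
Multiplying each by 5 gives whole numbers: C 8.00, H 5.00

C8H5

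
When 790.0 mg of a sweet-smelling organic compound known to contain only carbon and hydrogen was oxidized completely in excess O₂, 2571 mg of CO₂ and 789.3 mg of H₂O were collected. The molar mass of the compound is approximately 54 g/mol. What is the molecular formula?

C4H6

mol C = 2.571 g CO₂ ÷ 44.009 g/mol = 0.058420 mol
mol H = 2 × 0.7893 g H₂O ÷ 18.015 g/mol = 0.087627 mol
Divide by the smallest (0.058420 mol): C 1.000, H 1.500
Multiplying each by 2 gives whole numbers: C 2.00, H 3.00
Empirical formula: C2H3
Empirical-formula mass = 27.05 g/mol; 54 ÷ 27.05 ≈ 2, so the molecular formula is C4H6.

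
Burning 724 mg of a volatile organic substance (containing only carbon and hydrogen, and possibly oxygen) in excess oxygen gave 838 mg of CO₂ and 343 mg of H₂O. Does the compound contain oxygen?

yes

mol C = 0.838 g CO₂ ÷ 44.009 g/mol = 0.01904 mol
mol H = 2 × 0.343 g H₂O ÷ 18.015 g/mol = 0.03808 mol
C and H account for only 0.2671 g of the 0.724 g sample; the remaining 0.4569 g must be oxygen.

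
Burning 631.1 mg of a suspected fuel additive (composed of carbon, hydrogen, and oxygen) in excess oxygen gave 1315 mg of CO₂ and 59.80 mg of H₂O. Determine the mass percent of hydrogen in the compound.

1.06%

mol C = 1.315 g CO₂ ÷ 44.009 g/mol = 0.029880 mol
mol H = 2 × 0.05980 g H₂O ÷ 18.015 g/mol = 0.0066389 mol
mass O = 0.6311 − (0.35889 + 0.0066920) = 0.26552 g → mol O = 0.26552 ÷ 15.999 = 0.016596 mol
mass % H = 0.0066920 g ÷ 0.6311 g × 100%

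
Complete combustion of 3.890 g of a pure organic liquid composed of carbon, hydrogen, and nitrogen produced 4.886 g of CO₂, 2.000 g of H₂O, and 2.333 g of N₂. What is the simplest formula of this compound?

C2H4N3

mol C = 4.886 g CO₂ ÷ 44.009 g/mol = 0.11102 mol
mol H = 2 × 2.000 g H₂O ÷ 18.015 g/mol = 0.22204 mol
mol N = 2 × 2.333 g N₂ ÷ 28.014 g/mol = 0.16656 mol
Divide by the smallest (0.11102 mol): C 1.000, H 2.000, N 1.500
Multiplying each by 2 gives whole numbers: C 2.00, H 4.00, N 3.00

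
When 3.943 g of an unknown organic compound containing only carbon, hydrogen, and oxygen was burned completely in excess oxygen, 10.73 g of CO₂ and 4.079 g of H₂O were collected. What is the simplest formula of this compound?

C7H13O

mol C = 10.73 g CO₂ ÷ 44.009 g/mol = 0.24381 mol
mol H = 2 × 4.079 g H₂O ÷ 18.015 g/mol = 0.45284 mol
mass O = 3.943 − (2.9284 + 0.45647) = 0.55809 g → mol O = 0.55809 ÷ 15.999 = 0.034883 mol
Divide by the smallest (0.034883 mol): C 6.990, H 12.982, O 1.000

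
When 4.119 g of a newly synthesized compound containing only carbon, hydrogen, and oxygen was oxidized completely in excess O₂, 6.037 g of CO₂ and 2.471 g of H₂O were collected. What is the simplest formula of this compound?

CH2O

mol C = 6.037 g CO₂ ÷ 44.009 g/mol = 0.13718 mol
mol H = 2 × 2.471 g H₂O ÷ 18.015 g/mol = 0.27433 mol
mass O = 4.119 − (1.6476 + 0.27652) = 2.1949 g → mol O = 2.1949 ÷ 15.999 = 0.13719 mol
Divide by the smallest (0.13718 mol): C 1.000, H 2.000, O 1.000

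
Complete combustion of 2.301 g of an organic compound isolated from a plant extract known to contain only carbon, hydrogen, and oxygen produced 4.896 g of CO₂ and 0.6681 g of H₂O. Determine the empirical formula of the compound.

mol C = 4.896 g CO₂ ÷ 44.009 g/mol = 0.11125 mol
mol H = 2 × 0.6681 g H₂O ÷ 18.015 g/mol = 0.074172 mol
mass O = 2.301 − (1.3362 + 0.074765) = 0.89001 g → mol O = 0.89001 ÷ 15.999 = 0.055629 mol
Divide by the smallest (0.055629 mol): C 2.000, H 1.333, O 1.000
Multiplying each by 3 gives whole numbers: C 6.00, H 4.00, O 3.00

C6H4O3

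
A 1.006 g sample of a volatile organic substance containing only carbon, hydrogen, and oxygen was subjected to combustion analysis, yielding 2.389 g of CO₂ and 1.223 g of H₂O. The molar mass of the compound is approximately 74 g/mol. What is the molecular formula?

mol C = 2.389 g CO₂ ÷ 44.009 g/mol = 0.054284 mol
mol H = 2 × 1.223 g H₂O ÷ 18.015 g/mol = 0.13578 mol
mass O = 1.006 − (0.65201 + 0.13686) = 0.21713 g → mol O = 0.21713 ÷ 15.999 = 0.013571 mol
Divide by the smallest (0.013571 mol): C 4.000, H 10.005, O 1.000
Empirical formula: C4H10O
Empirical-formula mass = 74.12 g/mol; 74 ÷ 74.12 ≈ 1, so the molecular formula is C4H10O.

C4H10O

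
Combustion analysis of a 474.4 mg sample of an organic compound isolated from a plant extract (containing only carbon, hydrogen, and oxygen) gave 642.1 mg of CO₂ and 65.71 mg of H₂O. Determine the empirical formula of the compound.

C4H2O5

mol C = 0.6421 g CO₂ ÷ 44.009 g/mol = 0.014590 mol
mol H = 2 × 0.06571 g H₂O ÷ 18.015 g/mol = 0.0072950 mol
mass O = 0.4744 − (0.17524 + 0.0073534) = 0.29180 g → mol O = 0.29180 ÷ 15.999 = 0.018239 mol
Divide by the smallest (0.0072950 mol): C 2.000, H 1.000, O 2.500
Multiplying each by 2 gives whole numbers: C 4.00, H 2.00, O 5.00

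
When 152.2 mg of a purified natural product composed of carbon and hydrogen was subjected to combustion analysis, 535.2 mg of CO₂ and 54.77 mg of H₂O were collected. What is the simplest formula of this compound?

mol C = 0.5352 g CO₂ ÷ 44.009 g/mol = 0.012161 mol
mol H = 2 × 0.05477 g H₂O ÷ 18.015 g/mol = 0.0060805 mol
Divide by the smallest (0.0060805 mol): C 2.000, H 1.000

C2H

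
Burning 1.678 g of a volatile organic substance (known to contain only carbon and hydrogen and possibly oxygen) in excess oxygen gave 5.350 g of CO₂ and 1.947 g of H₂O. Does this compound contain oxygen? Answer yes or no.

mol C = 5.350 g CO₂ ÷ 44.009 g/mol = 0.12157 mol
mol H = 2 × 1.947 g H₂O ÷ 18.015 g/mol = 0.21615 mol
C and H together account for 1.6780 g — essentially the entire 1.678 g sample — so the compound contains no oxygen.

no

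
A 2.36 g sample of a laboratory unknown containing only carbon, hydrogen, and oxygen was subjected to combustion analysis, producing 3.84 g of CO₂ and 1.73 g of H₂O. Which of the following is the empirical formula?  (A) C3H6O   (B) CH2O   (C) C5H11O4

mol C = 3.84 g CO₂ ÷ 44.009 g/mol = 0.08725 mol
mol H = 2 × 1.73 g H₂O ÷ 18.015 g/mol = 0.1921 mol
mass O = 2.36 − (1.048 + 0.1936) = 1.118 g → mol O = 1.118 ÷ 15.999 = 0.06990 mol
Divide by the smallest (0.06990 mol): C 1.248, H 2.748, O 1.000
Multiplying each by 4 gives whole numbers: C 4.99, H 10.99, O 4.00

(C) C5H11O4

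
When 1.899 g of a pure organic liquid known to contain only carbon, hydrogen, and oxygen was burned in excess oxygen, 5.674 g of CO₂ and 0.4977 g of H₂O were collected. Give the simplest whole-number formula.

C7H3O

mol C = 5.674 g CO₂ ÷ 44.009 g/mol = 0.12893 mol
mol H = 2 × 0.4977 g H₂O ÷ 18.015 g/mol = 0.055254 mol
mass O = 1.899 − (1.5486 + 0.055696) = 0.29475 g → mol O = 0.29475 ÷ 15.999 = 0.018423 mol
Divide by the smallest (0.018423 mol): C 6.998, H 2.999, O 1.000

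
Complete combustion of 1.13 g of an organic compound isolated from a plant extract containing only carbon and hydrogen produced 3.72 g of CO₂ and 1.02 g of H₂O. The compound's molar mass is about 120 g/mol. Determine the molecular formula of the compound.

C9H12

mol C = 3.72 g CO₂ ÷ 44.009 g/mol = 0.08453 mol
mol H = 2 × 1.02 g H₂O ÷ 18.015 g/mol = 0.1132 mol
Divide by the smallest (0.08453 mol): C 1.000, H 1.340
Multiplying each by 3 gives whole numbers: C 3.00, H 4.02
Empirical formula: C3H4
Empirical-formula mass = 40.06 g/mol; 120 ÷ 40.06 ≈ 3, so the molecular formula is C9H12.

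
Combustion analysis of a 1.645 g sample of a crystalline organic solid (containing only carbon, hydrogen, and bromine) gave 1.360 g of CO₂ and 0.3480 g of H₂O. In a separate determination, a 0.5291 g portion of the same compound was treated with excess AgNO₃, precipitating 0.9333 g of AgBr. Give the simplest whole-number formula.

mol C = 1.360 g CO₂ ÷ 44.009 g/mol = 0.030903 mol
mol H = 2 × 0.3480 g H₂O ÷ 18.015 g/mol = 0.038634 mol
From the AgBr data: mol Br per gram of compound = (0.9333 ÷ 187.772) ÷ 0.5291 = 0.0093940 mol/g, so in the 1.645 g combustion sample mol Br = 0.015453 mol
Divide by the smallest (0.015453 mol): C 2.000, H 2.500, Br 1.000
Multiplying each by 2 gives whole numbers: C 4.00, H 5.00, Br 2.00

C4H5Br2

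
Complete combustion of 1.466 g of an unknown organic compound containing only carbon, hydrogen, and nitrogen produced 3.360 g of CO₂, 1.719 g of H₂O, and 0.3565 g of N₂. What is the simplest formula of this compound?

C6H15N2

mol C = 3.360 g CO₂ ÷ 44.009 g/mol = 0.076348 mol
mol H = 2 × 1.719 g H₂O ÷ 18.015 g/mol = 0.19084 mol
mol N = 2 × 0.3565 g N₂ ÷ 28.014 g/mol = 0.025452 mol
Divide by the smallest (0.025452 mol): C 3.000, H 7.498, N 1.000
Multiplying each by 2 gives whole numbers: C 6.00, H 15.00, N 2.00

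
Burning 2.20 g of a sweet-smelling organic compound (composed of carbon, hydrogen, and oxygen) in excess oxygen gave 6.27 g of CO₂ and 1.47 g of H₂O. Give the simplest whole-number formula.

C7H8O

mol C = 6.27 g CO₂ ÷ 44.009 g/mol = 0.1425 mol
mol H = 2 × 1.47 g H₂O ÷ 18.015 g/mol = 0.1632 mol
mass O = 2.20 − (1.711 + 0.1645) = 0.3243 g → mol O = 0.3243 ÷ 15.999 = 0.02027 mol
Divide by the smallest (0.02027 mol): C 7.029, H 8.052, O 1.000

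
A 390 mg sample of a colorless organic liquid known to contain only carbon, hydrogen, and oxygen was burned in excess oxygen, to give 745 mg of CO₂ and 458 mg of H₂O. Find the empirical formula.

C2H6O

mol C = 0.745 g CO₂ ÷ 44.009 g/mol = 0.01693 mol
mol H = 2 × 0.458 g H₂O ÷ 18.015 g/mol = 0.05085 mol
mass O = 0.390 − (0.2033 + 0.05125) = 0.1354 g → mol O = 0.1354 ÷ 15.999 = 0.008464 mol
Divide by the smallest (0.008464 mol): C 2.000, H 6.007, O 1.000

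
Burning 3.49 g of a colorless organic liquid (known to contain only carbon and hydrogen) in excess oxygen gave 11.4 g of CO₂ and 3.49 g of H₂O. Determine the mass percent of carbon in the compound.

mol C = 11.4 g CO₂ ÷ 44.009 g/mol = 0.2590 mol
mol H = 2 × 3.49 g H₂O ÷ 18.015 g/mol = 0.3875 mol
mass % C = 3.111 g ÷ 3.49 g × 100%

89.1%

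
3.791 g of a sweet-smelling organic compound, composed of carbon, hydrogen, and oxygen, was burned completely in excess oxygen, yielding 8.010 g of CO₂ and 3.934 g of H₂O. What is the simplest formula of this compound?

mol C = 8.010 g CO₂ ÷ 44.009 g/mol = 0.18201 mol
mol H = 2 × 3.934 g H₂O ÷ 18.015 g/mol = 0.43675 mol
mass O = 3.791 − (2.1861 + 0.44024) = 1.1647 g → mol O = 1.1647 ÷ 15.999 = 0.072796 mol
Divide by the smallest (0.072796 mol): C 2.500, H 6.000, O 1.000
Multiplying each by 2 gives whole numbers: C 5.00, H 12.00, O 2.00

C5H12O2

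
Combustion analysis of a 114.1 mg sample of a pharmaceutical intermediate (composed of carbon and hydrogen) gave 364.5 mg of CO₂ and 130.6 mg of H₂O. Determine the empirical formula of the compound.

C4H7

mol C = 0.3645 g CO₂ ÷ 44.009 g/mol = 0.0082824 mol
mol H = 2 × 0.1306 g H₂O ÷ 18.015 g/mol = 0.014499 mol
Divide by the smallest (0.0082824 mol): C 1.000, H 1.751
Multiplying each by 4 gives whole numbers: C 4.00, H 7.00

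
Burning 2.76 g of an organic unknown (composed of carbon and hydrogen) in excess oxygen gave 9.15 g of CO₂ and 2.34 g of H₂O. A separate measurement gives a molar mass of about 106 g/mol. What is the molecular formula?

mol C = 9.15 g CO₂ ÷ 44.009 g/mol = 0.2079 mol
mol H = 2 × 2.34 g H₂O ÷ 18.015 g/mol = 0.2598 mol
Divide by the smallest (0.2079 mol): C 1.000, H 1.249
Multiplying each by 4 gives whole numbers: C 4.00, H 5.00
Empirical formula: C4H5
Empirical-formula mass = 53.08 g/mol; 106 ÷ 53.08 ≈ 2, so the molecular formula is C8H10.

C8H10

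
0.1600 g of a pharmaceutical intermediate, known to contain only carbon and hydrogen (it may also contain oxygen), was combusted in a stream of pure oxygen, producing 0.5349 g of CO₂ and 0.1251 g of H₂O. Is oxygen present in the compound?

mol C = 0.5349 g CO₂ ÷ 44.009 g/mol = 0.012154 mol
mol H = 2 × 0.1251 g H₂O ÷ 18.015 g/mol = 0.013888 mol
C and H together account for 0.15999 g — essentially the entire 0.1600 g sample — so the compound contains no oxygen.

no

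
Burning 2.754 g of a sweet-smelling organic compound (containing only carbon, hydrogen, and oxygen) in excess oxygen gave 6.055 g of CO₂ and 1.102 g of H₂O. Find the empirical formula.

mol C = 6.055 g CO₂ ÷ 44.009 g/mol = 0.13759 mol
mol H = 2 × 1.102 g H₂O ÷ 18.015 g/mol = 0.12234 mol
mass O = 2.754 − (1.6525 + 0.12332) = 0.97814 g → mol O = 0.97814 ÷ 15.999 = 0.061138 mol
Divide by the smallest (0.061138 mol): C 2.250, H 2.001, O 1.000
Multiplying each by 4 gives whole numbers: C 9.00, H 8.00, O 4.00

C9H8O4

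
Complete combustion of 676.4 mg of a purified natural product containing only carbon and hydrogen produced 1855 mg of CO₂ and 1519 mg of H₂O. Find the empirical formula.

CH4

mol C = 1.855 g CO₂ ÷ 44.009 g/mol = 0.042150 mol
mol H = 2 × 1.519 g H₂O ÷ 18.015 g/mol = 0.16864 mol
Divide by the smallest (0.042150 mol): C 1.000, H 4.001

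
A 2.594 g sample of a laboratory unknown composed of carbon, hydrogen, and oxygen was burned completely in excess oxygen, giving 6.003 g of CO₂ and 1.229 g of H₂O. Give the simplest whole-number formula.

C8H8O3

mol C = 6.003 g CO₂ ÷ 44.009 g/mol = 0.13640 mol
mol H = 2 × 1.229 g H₂O ÷ 18.015 g/mol = 0.13644 mol
mass O = 2.594 − (1.6383 + 0.13753) = 0.81812 g → mol O = 0.81812 ÷ 15.999 = 0.051136 mol
Divide by the smallest (0.051136 mol): C 2.667, H 2.668, O 1.000
Multiplying each by 3 gives whole numbers: C 8.00, H 8.00, O 3.00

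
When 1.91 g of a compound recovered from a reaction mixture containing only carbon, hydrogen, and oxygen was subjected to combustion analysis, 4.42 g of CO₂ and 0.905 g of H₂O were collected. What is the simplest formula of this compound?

mol C = 4.42 g CO₂ ÷ 44.009 g/mol = 0.1004 mol
mol H = 2 × 0.905 g H₂O ÷ 18.015 g/mol = 0.1005 mol
mass O = 1.91 − (1.206 + 0.1013) = 0.6024 g → mol O = 0.6024 ÷ 15.999 = 0.03765 mol
Divide by the smallest (0.03765 mol): C 2.667, H 2.668, O 1.000
Multiplying each by 3 gives whole numbers: C 8.00, H 8.01, O 3.00

C8H8O3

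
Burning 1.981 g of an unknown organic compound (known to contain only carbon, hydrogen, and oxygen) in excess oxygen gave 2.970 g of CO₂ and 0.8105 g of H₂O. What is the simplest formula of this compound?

C3H4O3

mol C = 2.970 g CO₂ ÷ 44.009 g/mol = 0.067486 mol
mol H = 2 × 0.8105 g H₂O ÷ 18.015 g/mol = 0.089981 mol
mass O = 1.981 − (0.81058 + 0.090700) = 1.0797 g → mol O = 1.0797 ÷ 15.999 = 0.067487 mol
Divide by the smallest (0.067486 mol): C 1.000, H 1.333, O 1.000
Multiplying each by 3 gives whole numbers: C 3.00, H 4.00, O 3.00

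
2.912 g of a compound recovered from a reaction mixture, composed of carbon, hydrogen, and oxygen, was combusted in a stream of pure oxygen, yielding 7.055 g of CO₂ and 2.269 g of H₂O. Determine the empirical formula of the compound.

C7H11O2

mol C = 7.055 g CO₂ ÷ 44.009 g/mol = 0.16031 mol
mol H = 2 × 2.269 g H₂O ÷ 18.015 g/mol = 0.25190 mol
mass O = 2.912 − (1.9255 + 0.25392) = 0.73262 g → mol O = 0.73262 ÷ 15.999 = 0.045792 mol
Divide by the smallest (0.045792 mol): C 3.501, H 5.501, O 1.000
Multiplying each by 2 gives whole numbers: C 7.00, H 11.00, O 2.00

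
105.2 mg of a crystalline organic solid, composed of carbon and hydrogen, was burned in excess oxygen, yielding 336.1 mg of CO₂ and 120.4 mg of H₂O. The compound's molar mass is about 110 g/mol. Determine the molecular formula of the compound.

mol C = 0.3361 g CO₂ ÷ 44.009 g/mol = 0.0076371 mol
mol H = 2 × 0.1204 g H₂O ÷ 18.015 g/mol = 0.013367 mol
Divide by the smallest (0.0076371 mol): C 1.000, H 1.750
Multiplying each by 4 gives whole numbers: C 4.00, H 7.00
Empirical formula: C4H7
Empirical-formula mass = 55.10 g/mol; 110 ÷ 55.10 ≈ 2, so the molecular formula is C8H14.

C8H14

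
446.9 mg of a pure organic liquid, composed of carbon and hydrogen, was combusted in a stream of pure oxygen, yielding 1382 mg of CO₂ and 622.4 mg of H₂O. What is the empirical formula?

mol C = 1.382 g CO₂ ÷ 44.009 g/mol = 0.031403 mol
mol H = 2 × 0.6224 g H₂O ÷ 18.015 g/mol = 0.069098 mol
Divide by the smallest (0.031403 mol): C 1.000, H 2.200
Multiplying each by 5 gives whole numbers: C 5.00, H 11.00

C5H11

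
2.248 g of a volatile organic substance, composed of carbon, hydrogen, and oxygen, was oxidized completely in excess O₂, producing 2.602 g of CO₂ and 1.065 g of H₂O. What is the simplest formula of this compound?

mol C = 2.602 g CO₂ ÷ 44.009 g/mol = 0.059124 mol
mol H = 2 × 1.065 g H₂O ÷ 18.015 g/mol = 0.11823 mol
mass O = 2.248 − (0.71014 + 0.11918) = 1.4187 g → mol O = 1.4187 ÷ 15.999 = 0.088673 mol
Divide by the smallest (0.059124 mol): C 1.000, H 2.000, O 1.500
Multiplying each by 2 gives whole numbers: C 2.00, H 4.00, O 3.00

C2H4O3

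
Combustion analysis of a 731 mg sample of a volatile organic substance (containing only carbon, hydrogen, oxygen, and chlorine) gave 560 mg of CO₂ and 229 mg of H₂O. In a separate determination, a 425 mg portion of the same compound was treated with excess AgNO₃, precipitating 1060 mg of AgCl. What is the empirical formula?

C2H4Cl2O

mol C = 0.560 g CO₂ ÷ 44.009 g/mol = 0.01272 mol
mol H = 2 × 0.229 g H₂O ÷ 18.015 g/mol = 0.02542 mol
From the AgCl data: mol Cl per gram of compound = (1.06 ÷ 143.318) ÷ 0.425 = 0.01740 mol/g, so in the 0.731 g combustion sample mol Cl = 0.01272 mol
mass O = 0.731 − (0.1528 + 0.02563 + 0.4510) = 0.1016 g → mol O = 0.1016 ÷ 15.999 = 0.006348 mol
Divide by the smallest (0.006348 mol): C 2.004, H 4.005, Cl 2.004, O 1.000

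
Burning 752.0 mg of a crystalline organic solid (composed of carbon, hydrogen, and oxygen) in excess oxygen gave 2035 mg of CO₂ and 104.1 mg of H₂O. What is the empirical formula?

C4HO

mol C = 2.035 g CO₂ ÷ 44.009 g/mol = 0.046241 mol
mol H = 2 × 0.1041 g H₂O ÷ 18.015 g/mol = 0.011557 mol
mass O = 0.7520 − (0.55540 + 0.011649) = 0.18496 g → mol O = 0.18496 ÷ 15.999 = 0.011560 mol
Divide by the smallest (0.011557 mol): C 4.001, H 1.000, O 1.000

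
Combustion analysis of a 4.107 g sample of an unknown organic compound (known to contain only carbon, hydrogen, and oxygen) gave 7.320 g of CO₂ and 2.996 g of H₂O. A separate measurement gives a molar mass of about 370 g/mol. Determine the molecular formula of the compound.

mol C = 7.320 g CO₂ ÷ 44.009 g/mol = 0.16633 mol
mol H = 2 × 2.996 g H₂O ÷ 18.015 g/mol = 0.33261 mol
mass O = 4.107 − (1.9978 + 0.33527) = 1.7739 g → mol O = 1.7739 ÷ 15.999 = 0.11088 mol
Divide by the smallest (0.11088 mol): C 1.500, H 3.000, O 1.000
Multiplying each by 2 gives whole numbers: C 3.00, H 6.00, O 2.00
Empirical formula: C3H6O2
Empirical-formula mass = 74.08 g/mol; 370 ÷ 74.08 ≈ 5, so the molecular formula is C15H30O10.

C15H30O10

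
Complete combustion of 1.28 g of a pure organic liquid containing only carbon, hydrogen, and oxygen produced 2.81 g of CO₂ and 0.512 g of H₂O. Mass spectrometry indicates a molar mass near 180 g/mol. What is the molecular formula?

mol C = 2.81 g CO₂ ÷ 44.009 g/mol = 0.06385 mol
mol H = 2 × 0.512 g H₂O ÷ 18.015 g/mol = 0.05684 mol
mass O = 1.28 − (0.7669 + 0.05730) = 0.4558 g → mol O = 0.4558 ÷ 15.999 = 0.02849 mol
Divide by the smallest (0.02849 mol): C 2.241, H 1.995, O 1.000
Multiplying each by 4 gives whole numbers: C 8.96, H 7.98, O 4.00
Empirical formula: C9H8O4
Empirical-formula mass = 180.16 g/mol; 180 ÷ 180.16 ≈ 1, so the molecular formula is C9H8O4.

C9H8O4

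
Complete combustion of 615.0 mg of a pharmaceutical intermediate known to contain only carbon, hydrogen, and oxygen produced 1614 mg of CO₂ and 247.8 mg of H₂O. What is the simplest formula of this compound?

C4H3O

mol C = 1.614 g CO₂ ÷ 44.009 g/mol = 0.036674 mol
mol H = 2 × 0.2478 g H₂O ÷ 18.015 g/mol = 0.027510 mol
mass O = 0.6150 − (0.44050 + 0.027730) = 0.14677 g → mol O = 0.14677 ÷ 15.999 = 0.0091740 mol
Divide by the smallest (0.0091740 mol): C 3.998, H 2.999, O 1.000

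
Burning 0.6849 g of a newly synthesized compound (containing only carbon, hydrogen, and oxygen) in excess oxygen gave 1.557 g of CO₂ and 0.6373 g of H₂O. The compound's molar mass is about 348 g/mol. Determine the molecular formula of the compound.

C18H36O6

mol C = 1.557 g CO₂ ÷ 44.009 g/mol = 0.035379 mol
mol H = 2 × 0.6373 g H₂O ÷ 18.015 g/mol = 0.070752 mol
mass O = 0.6849 − (0.42494 + 0.071318) = 0.18864 g → mol O = 0.18864 ÷ 15.999 = 0.011791 mol
Divide by the smallest (0.011791 mol): C 3.001, H 6.001, O 1.000
Empirical formula: C3H6O
Empirical-formula mass = 58.08 g/mol; 348 ÷ 58.08 ≈ 6, so the molecular formula is C18H36O6.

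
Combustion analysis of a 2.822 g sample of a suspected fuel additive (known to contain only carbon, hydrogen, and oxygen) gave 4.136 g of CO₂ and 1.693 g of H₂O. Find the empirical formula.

mol C = 4.136 g CO₂ ÷ 44.009 g/mol = 0.093981 mol
mol H = 2 × 1.693 g H₂O ÷ 18.015 g/mol = 0.18795 mol
mass O = 2.822 − (1.1288 + 0.18946) = 1.5037 g → mol O = 1.5037 ÷ 15.999 = 0.093990 mol
Divide by the smallest (0.093981 mol): C 1.000, H 2.000, O 1.000

CH2O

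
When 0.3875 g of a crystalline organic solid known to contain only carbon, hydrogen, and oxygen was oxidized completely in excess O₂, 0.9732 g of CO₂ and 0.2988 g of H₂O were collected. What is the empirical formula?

C4H6O

mol C = 0.9732 g CO₂ ÷ 44.009 g/mol = 0.022114 mol
mol H = 2 × 0.2988 g H₂O ÷ 18.015 g/mol = 0.033172 mol
mass O = 0.3875 − (0.26561 + 0.033438) = 0.088455 g → mol O = 0.088455 ÷ 15.999 = 0.0055288 mol
Divide by the smallest (0.0055288 mol): C 4.000, H 6.000, O 1.000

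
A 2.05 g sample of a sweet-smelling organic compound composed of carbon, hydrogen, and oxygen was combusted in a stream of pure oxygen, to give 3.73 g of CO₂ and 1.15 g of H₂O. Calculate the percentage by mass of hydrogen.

mol C = 3.73 g CO₂ ÷ 44.009 g/mol = 0.08476 mol
mol H = 2 × 1.15 g H₂O ÷ 18.015 g/mol = 0.1277 mol
mass O = 2.05 − (1.018 + 0.1287) = 0.9033 g → mol O = 0.9033 ÷ 15.999 = 0.05646 mol
mass % H = 0.1287 g ÷ 2.05 g × 100%

6.3%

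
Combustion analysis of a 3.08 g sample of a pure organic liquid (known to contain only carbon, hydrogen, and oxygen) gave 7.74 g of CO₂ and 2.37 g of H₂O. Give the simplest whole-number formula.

mol C = 7.74 g CO₂ ÷ 44.009 g/mol = 0.1759 mol
mol H = 2 × 2.37 g H₂O ÷ 18.015 g/mol = 0.2631 mol
mass O = 3.08 − (2.112 + 0.2652) = 0.7024 g → mol O = 0.7024 ÷ 15.999 = 0.04390 mol
Divide by the smallest (0.04390 mol): C 4.006, H 5.993, O 1.000

C4H6O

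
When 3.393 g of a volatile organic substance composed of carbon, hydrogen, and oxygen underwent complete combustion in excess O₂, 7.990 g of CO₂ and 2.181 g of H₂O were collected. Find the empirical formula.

C3H4O

mol C = 7.990 g CO₂ ÷ 44.009 g/mol = 0.18155 mol
mol H = 2 × 2.181 g H₂O ÷ 18.015 g/mol = 0.24213 mol
mass O = 3.393 − (2.1806 + 0.24407) = 0.96829 g → mol O = 0.96829 ÷ 15.999 = 0.060522 mol
Divide by the smallest (0.060522 mol): C 3.000, H 4.001, O 1.000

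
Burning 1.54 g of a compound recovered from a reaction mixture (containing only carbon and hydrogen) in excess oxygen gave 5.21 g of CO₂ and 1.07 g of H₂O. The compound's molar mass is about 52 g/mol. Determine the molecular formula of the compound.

C4H4

mol C = 5.21 g CO₂ ÷ 44.009 g/mol = 0.1184 mol
mol H = 2 × 1.07 g H₂O ÷ 18.015 g/mol = 0.1188 mol
Divide by the smallest (0.1184 mol): C 1.000, H 1.003
Empirical formula: CH
Empirical-formula mass = 13.02 g/mol; 52 ÷ 13.02 ≈ 4, so the molecular formula is C4H4.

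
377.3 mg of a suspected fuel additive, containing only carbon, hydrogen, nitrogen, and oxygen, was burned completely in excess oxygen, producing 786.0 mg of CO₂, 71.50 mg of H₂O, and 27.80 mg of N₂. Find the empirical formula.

mol C = 0.7860 g CO₂ ÷ 44.009 g/mol = 0.017860 mol
mol H = 2 × 0.07150 g H₂O ÷ 18.015 g/mol = 0.0079378 mol
mol N = 2 × 0.02780 g N₂ ÷ 28.014 g/mol = 0.0019847 mol
mass O = 0.3773 − (0.21452 + 0.0080013 + 0.027800) = 0.12698 g → mol O = 0.12698 ÷ 15.999 = 0.0079369 mol
Divide by the smallest (0.0019847 mol): C 8.999, H 3.999, N 1.000, O 3.999

C9H4NO4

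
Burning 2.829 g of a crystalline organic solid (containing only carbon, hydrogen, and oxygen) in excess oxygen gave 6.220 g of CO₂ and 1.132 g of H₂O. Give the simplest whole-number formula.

mol C = 6.220 g CO₂ ÷ 44.009 g/mol = 0.14133 mol
mol H = 2 × 1.132 g H₂O ÷ 18.015 g/mol = 0.12567 mol
mass O = 2.829 − (1.6976 + 0.12668) = 1.0048 g → mol O = 1.0048 ÷ 15.999 = 0.062801 mol
Divide by the smallest (0.062801 mol): C 2.251, H 2.001, O 1.000
Multiplying each by 4 gives whole numbers: C 9.00, H 8.00, O 4.00

C9H8O4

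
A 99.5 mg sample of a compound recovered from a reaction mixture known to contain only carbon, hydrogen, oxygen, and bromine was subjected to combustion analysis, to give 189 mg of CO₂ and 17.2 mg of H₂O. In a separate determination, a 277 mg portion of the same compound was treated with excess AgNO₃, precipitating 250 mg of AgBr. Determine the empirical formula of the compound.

C9H4BrO

mol C = 0.189 g CO₂ ÷ 44.009 g/mol = 0.004295 mol
mol H = 2 × 0.0172 g H₂O ÷ 18.015 g/mol = 0.001910 mol
From the AgBr data: mol Br per gram of compound = (0.250 ÷ 187.772) ÷ 0.277 = 0.004807 mol/g, so in the 0.0995 g combustion sample mol Br = 0.0004782 mol
mass O = 0.0995 − (0.05158 + 0.001925 + 0.03821) = 0.007779 g → mol O = 0.007779 ÷ 15.999 = 0.0004862 mol
Divide by the smallest (0.0004782 mol): C 8.980, H 3.993, Br 1.000, O 1.017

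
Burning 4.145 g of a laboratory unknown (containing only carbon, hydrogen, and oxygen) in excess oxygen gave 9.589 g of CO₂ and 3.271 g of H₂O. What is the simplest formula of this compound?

mol C = 9.589 g CO₂ ÷ 44.009 g/mol = 0.21789 mol
mol H = 2 × 3.271 g H₂O ÷ 18.015 g/mol = 0.36314 mol
mass O = 4.145 − (2.6170 + 0.36605) = 1.1619 g → mol O = 1.1619 ÷ 15.999 = 0.072624 mol
Divide by the smallest (0.072624 mol): C 3.000, H 5.000, O 1.000

C3H5O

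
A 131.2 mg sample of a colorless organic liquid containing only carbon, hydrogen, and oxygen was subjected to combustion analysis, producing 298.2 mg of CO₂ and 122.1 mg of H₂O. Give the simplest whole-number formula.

C3H6O

mol C = 0.2982 g CO₂ ÷ 44.009 g/mol = 0.0067759 mol
mol H = 2 × 0.1221 g H₂O ÷ 18.015 g/mol = 0.013555 mol
mass O = 0.1312 − (0.081385 + 0.013664) = 0.036151 g → mol O = 0.036151 ÷ 15.999 = 0.0022596 mol
Divide by the smallest (0.0022596 mol): C 2.999, H 5.999, O 1.000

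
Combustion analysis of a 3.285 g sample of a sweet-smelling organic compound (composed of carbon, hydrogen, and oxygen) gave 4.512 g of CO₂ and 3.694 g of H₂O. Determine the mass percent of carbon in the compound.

37.49%

mol C = 4.512 g CO₂ ÷ 44.009 g/mol = 0.10252 mol
mol H = 2 × 3.694 g H₂O ÷ 18.015 g/mol = 0.41010 mol
mass O = 3.285 − (1.2314 + 0.41338) = 1.6402 g → mol O = 1.6402 ÷ 15.999 = 0.10252 mol
mass % C = 1.2314 g ÷ 3.285 g × 100%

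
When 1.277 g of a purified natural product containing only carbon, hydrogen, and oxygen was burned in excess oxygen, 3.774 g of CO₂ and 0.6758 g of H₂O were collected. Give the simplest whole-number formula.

mol C = 3.774 g CO₂ ÷ 44.009 g/mol = 0.085755 mol
mol H = 2 × 0.6758 g H₂O ÷ 18.015 g/mol = 0.075026 mol
mass O = 1.277 − (1.0300 + 0.075627) = 0.17137 g → mol O = 0.17137 ÷ 15.999 = 0.010711 mol
Divide by the smallest (0.010711 mol): C 8.006, H 7.005, O 1.000

C8H7O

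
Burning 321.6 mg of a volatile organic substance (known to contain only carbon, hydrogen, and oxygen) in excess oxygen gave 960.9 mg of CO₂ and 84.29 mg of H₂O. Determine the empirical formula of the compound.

mol C = 0.9609 g CO₂ ÷ 44.009 g/mol = 0.021834 mol
mol H = 2 × 0.08429 g H₂O ÷ 18.015 g/mol = 0.0093578 mol
mass O = 0.3216 − (0.26225 + 0.0094326) = 0.049917 g → mol O = 0.049917 ÷ 15.999 = 0.0031200 mol
Divide by the smallest (0.0031200 mol): C 6.998, H 2.999, O 1.000

C7H3O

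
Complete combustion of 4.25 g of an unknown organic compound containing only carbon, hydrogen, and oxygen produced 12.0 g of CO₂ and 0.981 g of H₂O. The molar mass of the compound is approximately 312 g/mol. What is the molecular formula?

mol C = 12.0 g CO₂ ÷ 44.009 g/mol = 0.2727 mol
mol H = 2 × 0.981 g H₂O ÷ 18.015 g/mol = 0.1089 mol
mass O = 4.25 − (3.275 + 0.1098) = 0.8652 g → mol O = 0.8652 ÷ 15.999 = 0.05408 mol
Divide by the smallest (0.05408 mol): C 5.042, H 2.014, O 1.000
Empirical formula: C5H2O
Empirical-formula mass = 78.07 g/mol; 312 ÷ 78.07 ≈ 4, so the molecular formula is C20H8O4.

C20H8O4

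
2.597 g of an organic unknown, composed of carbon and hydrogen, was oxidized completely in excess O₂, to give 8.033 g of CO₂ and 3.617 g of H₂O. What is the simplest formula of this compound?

C5H11

mol C = 8.033 g CO₂ ÷ 44.009 g/mol = 0.18253 mol
mol H = 2 × 3.617 g H₂O ÷ 18.015 g/mol = 0.40155 mol
Divide by the smallest (0.18253 mol): C 1.000, H 2.200
Multiplying each by 5 gives whole numbers: C 5.00, H 11.00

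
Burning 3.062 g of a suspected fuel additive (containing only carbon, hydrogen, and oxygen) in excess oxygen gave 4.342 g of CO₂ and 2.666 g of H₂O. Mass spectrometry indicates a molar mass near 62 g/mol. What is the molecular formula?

mol C = 4.342 g CO₂ ÷ 44.009 g/mol = 0.098662 mol
mol H = 2 × 2.666 g H₂O ÷ 18.015 g/mol = 0.29598 mol
mass O = 3.062 − (1.1850 + 0.29834) = 1.5786 g → mol O = 1.5786 ÷ 15.999 = 0.098671 mol
Divide by the smallest (0.098662 mol): C 1.000, H 3.000, O 1.000
Empirical formula: CH3O
Empirical-formula mass = 31.03 g/mol; 62 ÷ 31.03 ≈ 2, so the molecular formula is C2H6O2.

C2H6O2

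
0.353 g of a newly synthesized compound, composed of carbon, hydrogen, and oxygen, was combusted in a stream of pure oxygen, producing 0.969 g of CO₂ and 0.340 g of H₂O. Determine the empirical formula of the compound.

C7H12O

mol C = 0.969 g CO₂ ÷ 44.009 g/mol = 0.02202 mol
mol H = 2 × 0.340 g H₂O ÷ 18.015 g/mol = 0.03775 mol
mass O = 0.353 − (0.2645 + 0.03805) = 0.05049 g → mol O = 0.05049 ÷ 15.999 = 0.003156 mol
Divide by the smallest (0.003156 mol): C 6.977, H 11.961, O 1.000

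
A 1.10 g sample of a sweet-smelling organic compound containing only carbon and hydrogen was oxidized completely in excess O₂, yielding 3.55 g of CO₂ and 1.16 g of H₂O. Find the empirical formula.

mol C = 3.55 g CO₂ ÷ 44.009 g/mol = 0.08067 mol
mol H = 2 × 1.16 g H₂O ÷ 18.015 g/mol = 0.1288 mol
Divide by the smallest (0.08067 mol): C 1.000, H 1.596
Multiplying each by 5 gives whole numbers: C 5.00, H 7.98

C5H8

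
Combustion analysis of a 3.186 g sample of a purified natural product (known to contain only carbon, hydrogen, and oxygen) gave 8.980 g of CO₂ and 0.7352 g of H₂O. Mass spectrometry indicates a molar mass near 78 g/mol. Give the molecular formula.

C5H2O

mol C = 8.980 g CO₂ ÷ 44.009 g/mol = 0.20405 mol
mol H = 2 × 0.7352 g H₂O ÷ 18.015 g/mol = 0.081621 mol
mass O = 3.186 − (2.4508 + 0.082274) = 0.65289 g → mol O = 0.65289 ÷ 15.999 = 0.040808 mol
Divide by the smallest (0.040808 mol): C 5.000, H 2.000, O 1.000
Empirical formula: C5H2O
Empirical-formula mass = 78.07 g/mol; 78 ÷ 78.07 ≈ 1, so the molecular formula is C5H2O.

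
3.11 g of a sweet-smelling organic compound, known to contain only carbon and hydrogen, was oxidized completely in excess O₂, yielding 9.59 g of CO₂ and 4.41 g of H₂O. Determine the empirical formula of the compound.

mol C = 9.59 g CO₂ ÷ 44.009 g/mol = 0.2179 mol
mol H = 2 × 4.41 g H₂O ÷ 18.015 g/mol = 0.4896 mol
Divide by the smallest (0.2179 mol): C 1.000, H 2.247
Multiplying each by 4 gives whole numbers: C 4.00, H 8.99

C4H9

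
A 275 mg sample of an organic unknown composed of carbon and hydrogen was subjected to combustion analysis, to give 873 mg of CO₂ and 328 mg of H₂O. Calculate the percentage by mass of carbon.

86.6%

mol C = 0.873 g CO₂ ÷ 44.009 g/mol = 0.01984 mol
mol H = 2 × 0.328 g H₂O ÷ 18.015 g/mol = 0.03641 mol
mass % C = 0.2383 g ÷ 0.275 g × 100%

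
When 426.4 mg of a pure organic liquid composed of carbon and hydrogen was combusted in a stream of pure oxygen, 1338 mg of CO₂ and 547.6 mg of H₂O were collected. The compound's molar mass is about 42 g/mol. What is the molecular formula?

mol C = 1.338 g CO₂ ÷ 44.009 g/mol = 0.030403 mol
mol H = 2 × 0.5476 g H₂O ÷ 18.015 g/mol = 0.060794 mol
Divide by the smallest (0.030403 mol): C 1.000, H 2.000
Empirical formula: CH2
Empirical-formula mass = 14.03 g/mol; 42 ÷ 14.03 ≈ 3, so the molecular formula is C3H6.

C3H6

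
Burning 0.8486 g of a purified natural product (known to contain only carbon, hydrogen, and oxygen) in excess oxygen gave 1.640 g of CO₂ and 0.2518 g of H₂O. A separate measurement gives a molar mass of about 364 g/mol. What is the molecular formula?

C16H12O10

mol C = 1.640 g CO₂ ÷ 44.009 g/mol = 0.037265 mol
mol H = 2 × 0.2518 g H₂O ÷ 18.015 g/mol = 0.027954 mol
mass O = 0.8486 − (0.44759 + 0.028178) = 0.37283 g → mol O = 0.37283 ÷ 15.999 = 0.023303 mol
Divide by the smallest (0.023303 mol): C 1.599, H 1.200, O 1.000
Multiplying each by 5 gives whole numbers: C 8.00, H 6.00, O 5.00
Empirical formula: C8H6O5
Empirical-formula mass = 182.13 g/mol; 364 ÷ 182.13 ≈ 2, so the molecular formula is C16H12O10.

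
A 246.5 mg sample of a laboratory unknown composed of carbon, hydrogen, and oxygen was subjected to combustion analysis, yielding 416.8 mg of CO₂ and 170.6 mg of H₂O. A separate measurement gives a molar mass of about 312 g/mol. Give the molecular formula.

mol C = 0.4168 g CO₂ ÷ 44.009 g/mol = 0.0094708 mol
mol H = 2 × 0.1706 g H₂O ÷ 18.015 g/mol = 0.018940 mol
mass O = 0.2465 − (0.11375 + 0.019091) = 0.11366 g → mol O = 0.11366 ÷ 15.999 = 0.0071039 mol
Divide by the smallest (0.0071039 mol): C 1.333, H 2.666, O 1.000
Multiplying each by 3 gives whole numbers: C 4.00, H 8.00, O 3.00
Empirical formula: C4H8O3
Empirical-formula mass = 104.10 g/mol; 312 ÷ 104.10 ≈ 3, so the molecular formula is C12H24O9.

C12H24O9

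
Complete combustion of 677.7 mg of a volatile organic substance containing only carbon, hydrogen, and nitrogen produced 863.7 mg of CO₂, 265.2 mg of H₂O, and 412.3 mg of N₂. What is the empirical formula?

mol C = 0.8637 g CO₂ ÷ 44.009 g/mol = 0.019626 mol
mol H = 2 × 0.2652 g H₂O ÷ 18.015 g/mol = 0.029442 mol
mol N = 2 × 0.4123 g N₂ ÷ 28.014 g/mol = 0.029435 mol
Divide by the smallest (0.019626 mol): C 1.000, H 1.500, N 1.500
Multiplying each by 2 gives whole numbers: C 2.00, H 3.00, N 3.00

C2H3N3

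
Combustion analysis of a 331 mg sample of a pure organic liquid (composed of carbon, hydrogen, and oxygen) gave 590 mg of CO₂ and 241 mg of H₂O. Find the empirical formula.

mol C = 0.590 g CO₂ ÷ 44.009 g/mol = 0.01341 mol
mol H = 2 × 0.241 g H₂O ÷ 18.015 g/mol = 0.02676 mol
mass O = 0.331 − (0.1610 + 0.02697) = 0.1430 g → mol O = 0.1430 ÷ 15.999 = 0.008938 mol
Divide by the smallest (0.008938 mol): C 1.500, H 2.993, O 1.000
Multiplying each by 2 gives whole numbers: C 3.00, H 5.99, O 2.00

C3H6O2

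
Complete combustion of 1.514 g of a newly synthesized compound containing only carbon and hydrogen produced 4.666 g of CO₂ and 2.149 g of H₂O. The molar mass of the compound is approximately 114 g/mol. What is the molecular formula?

C8H18

mol C = 4.666 g CO₂ ÷ 44.009 g/mol = 0.10602 mol
mol H = 2 × 2.149 g H₂O ÷ 18.015 g/mol = 0.23858 mol
Divide by the smallest (0.10602 mol): C 1.000, H 2.250
Multiplying each by 4 gives whole numbers: C 4.00, H 9.00
Empirical formula: C4H9
Empirical-formula mass = 57.12 g/mol; 114 ÷ 57.12 ≈ 2, so the molecular formula is C8H18.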